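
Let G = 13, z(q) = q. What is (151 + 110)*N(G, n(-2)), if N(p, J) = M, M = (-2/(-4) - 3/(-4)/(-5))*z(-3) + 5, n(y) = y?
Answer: 20619/20 ≈ 1030.9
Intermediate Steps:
M = 79/20 (M = (-2/(-4) - 3/(-4)/(-5))*(-3) + 5 = (-2*(-¼) - 3*(-¼)*(-⅕))*(-3) + 5 = (½ + (¾)*(-⅕))*(-3) + 5 = (½ - 3/20)*(-3) + 5 = (7/20)*(-3) + 5 = -21/20 + 5 = 79/20 ≈ 3.9500)
N(p, J) = 79/20
(151 + 110)*N(G, n(-2)) = (151 + 110)*(79/20) = 261*(79/20) = 20619/20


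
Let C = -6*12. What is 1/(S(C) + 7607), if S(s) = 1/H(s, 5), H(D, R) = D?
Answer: 72/547703 ≈ 0.00013146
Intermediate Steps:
C = -72
S(s) = 1/s
1/(S(C) + 7607) = 1/(1/(-72) + 7607) = 1/(-1/72 + 7607) = 1/(547703/72) = 72/547703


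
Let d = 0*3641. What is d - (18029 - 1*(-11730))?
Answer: -29759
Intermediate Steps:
d = 0
d - (18029 - 1*(-11730)) = 0 - (18029 - 1*(-11730)) = 0 - (18029 + 11730) = 0 - 1*29759 = 0 - 29759 = -29759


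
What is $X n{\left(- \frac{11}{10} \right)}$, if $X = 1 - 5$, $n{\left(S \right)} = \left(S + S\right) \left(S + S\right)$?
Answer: $- \frac{484}{25} \approx -19.36$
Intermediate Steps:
$n{\left(S \right)} = 4 S^{2}$ ($n{\left(S \right)} = 2 S 2 S = 4 S^{2}$)
$X = -4$ ($X = 1 - 5 = -4$)
$X n{\left(- \frac{11}{10} \right)} = - 4 \cdot 4 \left(- \frac{11}{10}\right)^{2} = - 4 \cdot 4 \cdot \frac{121}{100} = \left(-4\right) \frac{121}{25} = - \frac{484}{25}$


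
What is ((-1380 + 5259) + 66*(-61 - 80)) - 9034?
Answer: -14461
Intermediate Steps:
((-1380 + 5259) + 66*(-61 - 80)) - 9034 = (3879 + 66*(-141)) - 9034 = (3879 - 9306) - 9034 = -5427 - 9034 = -14461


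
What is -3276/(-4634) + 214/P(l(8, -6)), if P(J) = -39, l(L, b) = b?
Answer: -61708/12909 ≈ -4.7802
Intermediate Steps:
-3276/(-4634) + 214/P(l(8, -6)) = -3276/(-4634) + 214/(-39) = -3276*(-1/4634) + 214*(-1/39) = 234/331 - 214/39 = -61708/12909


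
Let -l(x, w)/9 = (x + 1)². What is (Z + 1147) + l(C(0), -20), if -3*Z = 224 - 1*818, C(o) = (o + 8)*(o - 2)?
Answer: -680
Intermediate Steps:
C(o) = (-2 + o)*(8 + o) (C(o) = (8 + o)*(-2 + o) = (-2 + o)*(8 + o))
l(x, w) = -9*(1 + x)² (l(x, w) = -9*(x + 1)² = -9*(1 + x)²)
Z = 198 (Z = -(224 - 1*818)/3 = -(224 - 818)/3 = -⅓*(-594) = 198)
(Z + 1147) + l(C(0), -20) = (198 + 1147) - 9*(1 + (-16 + 0² + 6*0))² = 1345 - 9*(1 + (-16 + 0 + 0))² = 1345 - 9*(1 - 16)² = 1345 - 9*(-15)² = 1345 - 9*225 = 1345 - 2025 = -680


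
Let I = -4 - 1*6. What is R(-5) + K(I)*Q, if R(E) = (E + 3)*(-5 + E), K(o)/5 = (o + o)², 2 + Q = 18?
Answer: 32020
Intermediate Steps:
Q = 16 (Q = -2 + 18 = 16)
I = -10 (I = -4 - 6 = -10)
K(o) = 20*o² (K(o) = 5*(o + o)² = 5*(2*o)² = 5*(4*o²) = 20*o²)
R(E) = (-5 + E)*(3 + E) (R(E) = (3 + E)*(-5 + E) = (-5 + E)*(3 + E))
R(-5) + K(I)*Q = (-15 + (-5)² - 2*(-5)) + (20*(-10)²)*16 = (-15 + 25 + 10) + (20*100)*16 = 20 + 2000*16 = 20 + 32000 = 32020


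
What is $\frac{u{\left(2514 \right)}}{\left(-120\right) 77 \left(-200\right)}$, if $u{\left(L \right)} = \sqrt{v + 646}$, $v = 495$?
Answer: $\frac{\sqrt{1141}}{1848000} \approx 1.8279 \cdot 10^{-5}$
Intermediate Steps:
$u{\left(L \right)} = \sqrt{1141}$ ($u{\left(L \right)} = \sqrt{495 + 646} = \sqrt{1141}$)
$\frac{u{\left(2514 \right)}}{\left(-120\right) 77 \left(-200\right)} = \frac{\sqrt{1141}}{\left(-120\right) 77 \left(-200\right)} = \frac{\sqrt{1141}}{\left(-9240\right) \left(-200\right)} = \frac{\sqrt{1141}}{1848000}$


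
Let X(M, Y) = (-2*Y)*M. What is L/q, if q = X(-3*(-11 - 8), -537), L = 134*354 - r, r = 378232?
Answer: -165398/30609 ≈ -5.4036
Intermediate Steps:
L = -330796 (L = 134*354 - 1*378232 = 47436 - 378232 = -330796)
X(M, Y) = -2*M*Y
q = 61218 (q = -2*(-3*(-11 - 8))*(-537) = -2*(-3*(-19))*(-537) = -2*57*(-537) = 61218)
L/q = -330796/61218 = -330796*1/61218 = -165398/30609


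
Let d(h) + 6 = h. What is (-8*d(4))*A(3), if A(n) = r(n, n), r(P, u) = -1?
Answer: -16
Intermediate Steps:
d(h) = -6 + h
A(n) = -1
(-8*d(4))*A(3) = -8*(-6 + 4)*(-1) = -8*(-2)*(-1) = 16*(-1) = -16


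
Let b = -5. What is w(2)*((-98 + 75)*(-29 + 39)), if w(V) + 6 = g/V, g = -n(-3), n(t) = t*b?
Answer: 3105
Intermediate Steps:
n(t) = -5*t (n(t) = t*(-5) = -5*t)
g = -15 (g = -(-5)*(-3) = -1*15 = -15)
w(V) = -6 - 15/V
w(2)*((-98 + 75)*(-29 + 39)) = (-6 - 15/2)*((-98 + 75)*(-29 + 39)) = (-6 - 15*½)*(-23*10) = (-6 - 15/2)*(-230) = -27/2*(-230) = 3105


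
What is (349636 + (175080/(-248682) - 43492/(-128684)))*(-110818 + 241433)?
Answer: 60892864561777575545/1333391437 ≈ 4.5668e+10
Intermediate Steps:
(349636 + (175080/(-248682) - 43492/(-128684)))*(-110818 + 241433) = (349636 + (175080*(-1/248682) - 43492*(-1/128684)))*130615 = (349636 + (-29180/41447 + 10873/32171))*130615 = (349636 - 488096549/1333391437)*130615 = (466201160370383/1333391437)*130615 = 60892864561777575545/1333391437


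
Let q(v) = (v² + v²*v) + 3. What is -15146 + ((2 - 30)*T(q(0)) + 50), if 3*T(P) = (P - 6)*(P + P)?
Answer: -14928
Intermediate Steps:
q(v) = 3 + v² + v³ (q(v) = (v² + v³) + 3 = 3 + v² + v³)
T(P) = 2*P*(-6 + P)/3 (T(P) = ((P - 6)*(P + P))/3 = ((-6 + P)*(2*P))/3 = (2*P*(-6 + P))/3 = 2*P*(-6 + P)/3)
-15146 + ((2 - 30)*T(q(0)) + 50) = -15146 + ((2 - 30)*(2*(3 + 0² + 0³)*(-6 + (3 + 0² + 0³))/3) + 50) = -15146 + (-56*(3 + 0 + 0)*(-6 + (3 + 0 + 0))/3 + 50) = -15146 + (-56*3*(-6 + 3)/3 + 50) = -15146 + (-56*3*(-3)/3 + 50) = -15146 + (-28*(-6) + 50) = -15146 + (168 + 50) = -15146 + 218 = -14928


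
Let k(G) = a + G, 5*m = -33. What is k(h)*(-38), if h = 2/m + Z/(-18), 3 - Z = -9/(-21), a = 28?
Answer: -241870/231 ≈ -1047.1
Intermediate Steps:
Z = 18/7 (Z = 3 - (-9)/(-21) = 3 - (-9)*(-1)/21 = 3 - 1*3/7 = 3 - 3/7 = 18/7 ≈ 2.5714)
m = -33/5 (m = (1/5)*(-33) = -33/5 ≈ -6.6000)
h = -103/231 (h = 2/(-33/5) + (18/7)/(-18) = 2*(-5/33) + (18/7)*(-1/18) = -10/33 - 1/7 = -103/231 ≈ -0.44589)
k(G) = 28 + G
k(h)*(-38) = (28 - 103/231)*(-38) = (6365/231)*(-38) = -241870/231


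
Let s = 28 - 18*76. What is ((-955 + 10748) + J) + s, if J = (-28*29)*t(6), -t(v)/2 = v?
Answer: 18197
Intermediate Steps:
t(v) = -2*v
J = 9744 (J = (-28*29)*(-2*6) = -812*(-12) = 9744)
s = -1340 (s = 28 - 1368 = -1340)
((-955 + 10748) + J) + s = ((-955 + 10748) + 9744) - 1340 = (9793 + 9744) - 1340 = 19537 - 1340 = 18197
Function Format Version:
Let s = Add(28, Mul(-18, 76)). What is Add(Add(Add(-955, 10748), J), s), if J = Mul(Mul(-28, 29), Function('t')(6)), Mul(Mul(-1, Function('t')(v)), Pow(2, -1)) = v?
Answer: 18197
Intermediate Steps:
Function('t')(v) = Mul(-2, v)
J = 9744 (J = Mul(Mul(-28, 29), Mul(-2, 6)) = Mul(-812, -12) = 9744)
s = -1340 (s = Add(28, -1368) = -1340)
Add(Add(Add(-955, 10748), J), s) = Add(Add(Add(-955, 10748), 9744), -1340) = Add(Add(9793, 9744), -1340) = Add(19537, -1340) = 18197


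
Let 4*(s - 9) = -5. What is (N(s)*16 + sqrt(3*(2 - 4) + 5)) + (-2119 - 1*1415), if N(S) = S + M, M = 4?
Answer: -3346 + I ≈ -3346.0 + 1.0*I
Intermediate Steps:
s = 31/4 (s = 9 + (1/4)*(-5) = 9 - 5/4 = 31/4 ≈ 7.7500)
N(S) = 4 + S (N(S) = S + 4 = 4 + S)
(N(s)*16 + sqrt(3*(2 - 4) + 5)) + (-2119 - 1*1415) = ((4 + 31/4)*16 + sqrt(3*(2 - 4) + 5)) + (-2119 - 1*1415) = ((47/4)*16 + sqrt(3*(-2) + 5)) + (-2119 - 1415) = (188 + sqrt(-6 + 5)) - 3534 = (188 + sqrt(-1)) - 3534 = (188 + I) - 3534 = -3346 + I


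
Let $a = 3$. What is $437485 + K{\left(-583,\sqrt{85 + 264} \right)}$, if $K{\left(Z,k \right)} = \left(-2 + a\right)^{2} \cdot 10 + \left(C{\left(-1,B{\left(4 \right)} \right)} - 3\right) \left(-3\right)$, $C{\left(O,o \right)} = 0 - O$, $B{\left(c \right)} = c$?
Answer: $437501$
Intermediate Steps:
$C{\left(O,o \right)} = - O$
$K{\left(Z,k \right)} = 16$ ($K{\left(Z,k \right)} = \left(-2 + 3\right)^{2} \cdot 10 + \left(\left(-1\right) \left(-1\right) - 3\right) \left(-3\right) = 1^{2} \cdot 10 + \left(1 - 3\right) \left(-3\right) = 1 \cdot 10 - -6 = 10 + 6 = 16$)
$437485 + K{\left(-583,\sqrt{85 + 264} \right)} = 437485 + 16 = 437501$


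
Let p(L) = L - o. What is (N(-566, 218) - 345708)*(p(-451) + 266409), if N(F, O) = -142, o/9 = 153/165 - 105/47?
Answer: -47556576819440/517 ≈ -9.1986e+10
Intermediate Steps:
o = -30402/2585 (o = 9*(153/165 - 105/47) = 9*(153*(1/165) - 105*1/47) = 9*(51/55 - 105/47) = 9*(-3378/2585) = -30402/2585 ≈ -11.761)
p(L) = 30402/2585 + L (p(L) = L - 1*(-30402/2585) = L + 30402/2585 = 30402/2585 + L)
(N(-566, 218) - 345708)*(p(-451) + 266409) = (-142 - 345708)*((30402/2585 - 451) + 266409) = -345850*(-1135433/2585 + 266409) = -345850*687531832/2585 = -47556576819440/517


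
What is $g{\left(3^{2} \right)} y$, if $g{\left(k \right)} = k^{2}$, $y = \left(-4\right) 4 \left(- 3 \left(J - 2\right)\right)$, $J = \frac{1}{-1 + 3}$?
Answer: $-5832$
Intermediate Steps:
$J = \frac{1}{2} \approx 0.5$
$y = -72$ ($y = \left(-4\right) 4 \left(- 3 \left(\frac{1}{2} - 2\right)\right) = - 16 \left(\left(-3\right) \left(- \frac{3}{2}\right)\right) = \left(-16\right) \frac{9}{2} = -72$)
$g{\left(3^{2} \right)} y = \left(3^{2}\right)^{2} \left(-72\right) = 9^{2} \left(-72\right) = 81 \left(-72\right) = -5832$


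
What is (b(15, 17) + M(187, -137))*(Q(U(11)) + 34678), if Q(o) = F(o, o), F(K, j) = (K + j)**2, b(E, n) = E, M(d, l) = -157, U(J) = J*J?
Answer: -13240364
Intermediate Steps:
U(J) = J**2
Q(o) = 4*o**2 (Q(o) = (o + o)**2 = (2*o)**2 = 4*o**2)
(b(15, 17) + M(187, -137))*(Q(U(11)) + 34678) = (15 - 157)*(4*(11**2)**2 + 34678) = -142*(4*121**2 + 34678) = -142*(4*14641 + 34678) = -142*(58564 + 34678) = -142*93242 = -13240364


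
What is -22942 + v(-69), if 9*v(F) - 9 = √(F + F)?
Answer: -22941 + I*√138/9 ≈ -22941.0 + 1.3053*I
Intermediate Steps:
v(F) = 1 + √2*√F/9 (v(F) = 1 + √(F + F)/9 = 1 + √(2*F)/9 = 1 + (√2*√F)/9 = 1 + √2*√F/9)
-22942 + v(-69) = -22942 + (1 + √2*√(-69)/9) = -22942 + (1 + √2*(I*√69)/9) = -22942 + (1 + I*√138/9) = -22941 + I*√138/9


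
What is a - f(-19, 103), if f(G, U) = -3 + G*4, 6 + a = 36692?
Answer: 36765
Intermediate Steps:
a = 36686 (a = -6 + 36692 = 36686)
f(G, U) = -3 + 4*G
a - f(-19, 103) = 36686 - (-3 + 4*(-19)) = 36686 - (-3 - 76) = 36686 - 1*(-79) = 36686 + 79 = 36765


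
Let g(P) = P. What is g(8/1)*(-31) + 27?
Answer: -221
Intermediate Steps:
g(8/1)*(-31) + 27 = (8/1)*(-31) + 27 = (8*1)*(-31) + 27 = 8*(-31) + 27 = -248 + 27 = -221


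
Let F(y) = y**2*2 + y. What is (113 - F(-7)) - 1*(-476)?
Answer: 498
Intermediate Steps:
F(y) = y + 2*y**2 (F(y) = 2*y**2 + y = y + 2*y**2)
(113 - F(-7)) - 1*(-476) = (113 - (-7)*(1 + 2*(-7))) - 1*(-476) = (113 - (-7)*(1 - 14)) + 476 = (113 - (-7)*(-13)) + 476 = (113 - 1*91) + 476 = (113 - 91) + 476 = 22 + 476 = 498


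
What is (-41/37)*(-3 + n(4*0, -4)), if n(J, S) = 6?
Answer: -123/37 ≈ -3.3243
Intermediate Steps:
(-41/37)*(-3 + n(4*0, -4)) = (-41/37)*(-3 + 6) = -41*1/37*3 = -41/37*3 = -123/37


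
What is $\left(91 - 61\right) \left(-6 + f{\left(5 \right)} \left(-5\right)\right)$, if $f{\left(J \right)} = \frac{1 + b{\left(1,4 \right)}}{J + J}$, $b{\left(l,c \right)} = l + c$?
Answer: $-270$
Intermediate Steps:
$b{\left(l,c \right)} = c + l$
$f{\left(J \right)} = \frac{3}{J}$ ($f{\left(J \right)} = \frac{1 + \left(4 + 1\right)}{J + J} = \frac{1 + 5}{2 J} = 6 \frac{1}{2 J} = \frac{3}{J}$)
$\left(91 - 61\right) \left(-6 + f{\left(5 \right)} \left(-5\right)\right) = \left(91 - 61\right) \left(-6 + \frac{3}{5} \left(-5\right)\right) = 30 \left(-6 + 3 \cdot \frac{1}{5} \left(-5\right)\right) = 30 \left(-6 + \frac{3}{5} \left(-5\right)\right) = 30 \left(-6 - 3\right) = 30 \left(-9\right) = -270$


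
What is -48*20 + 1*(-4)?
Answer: -964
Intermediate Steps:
-48*20 + 1*(-4) = -960 - 4 = -964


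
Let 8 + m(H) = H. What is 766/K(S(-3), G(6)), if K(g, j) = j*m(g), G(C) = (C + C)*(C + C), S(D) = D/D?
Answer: -383/504 ≈ -0.75992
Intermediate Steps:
m(H) = -8 + H
S(D) = 1
G(C) = 4*C² (G(C) = (2*C)*(2*C) = 4*C²)
K(g, j) = j*(-8 + g)
766/K(S(-3), G(6)) = 766/(((4*6²)*(-8 + 1))) = 766/(((4*36)*(-7))) = 766/((144*(-7))) = 766/(-1008) = 766*(-1/1008) = -383/504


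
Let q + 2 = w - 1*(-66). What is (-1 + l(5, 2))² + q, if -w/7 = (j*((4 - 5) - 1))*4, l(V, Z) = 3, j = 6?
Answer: 404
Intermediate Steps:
w = 336 (w = -7*6*((4 - 5) - 1)*4 = -7*6*(-1 - 1)*4 = -7*6*(-2)*4 = -(-84)*4 = -7*(-48) = 336)
q = 400 (q = -2 + (336 - 1*(-66)) = -2 + (336 + 66) = -2 + 402 = 400)
(-1 + l(5, 2))² + q = (-1 + 3)² + 400 = 2² + 400 = 4 + 400 = 404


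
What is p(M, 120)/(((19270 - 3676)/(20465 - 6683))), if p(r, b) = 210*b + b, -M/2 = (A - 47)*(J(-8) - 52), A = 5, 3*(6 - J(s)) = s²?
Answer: 58160040/2599 ≈ 22378.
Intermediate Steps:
J(s) = 6 - s²/3
M = -5656 (M = -2*(5 - 47)*((6 - ⅓*(-8)²) - 52) = -(-84)*((6 - ⅓*64) - 52) = -(-84)*((6 - 64/3) - 52) = -(-84)*(-46/3 - 52) = -(-84)*(-202)/3 = -2*2828 = -5656)
p(r, b) = 211*b
p(M, 120)/(((19270 - 3676)/(20465 - 6683))) = (211*120)/(((19270 - 3676)/(20465 - 6683))) = 25320/((15594/13782)) = 25320/((15594*(1/13782))) = 25320/(2599/2297) = 25320*(2297/2599) = 58160040/2599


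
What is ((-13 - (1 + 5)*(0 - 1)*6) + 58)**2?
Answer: 6561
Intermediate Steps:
((-13 - (1 + 5)*(0 - 1)*6) + 58)**2 = ((-13 - 6*(-1)*6) + 58)**2 = ((-13 - (-6)*6) + 58)**2 = ((-13 - 1*(-36)) + 58)**2 = ((-13 + 36) + 58)**2 = (23 + 58)**2 = 81**2 = 6561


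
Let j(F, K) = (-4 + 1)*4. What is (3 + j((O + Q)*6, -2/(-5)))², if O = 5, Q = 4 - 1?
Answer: 81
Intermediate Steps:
Q = 3
j(F, K) = -12 (j(F, K) = -3*4 = -12)
(3 + j((O + Q)*6, -2/(-5)))² = (3 - 12)² = (-9)² = 81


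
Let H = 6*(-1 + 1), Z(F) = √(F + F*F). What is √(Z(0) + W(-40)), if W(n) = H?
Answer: 0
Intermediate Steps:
Z(F) = √(F + F²)
H = 0 (H = 6*0 = 0)
W(n) = 0
√(Z(0) + W(-40)) = √(√(0*(1 + 0)) + 0) = √(√(0*1) + 0) = √(√0 + 0) = √(0 + 0) = √0 = 0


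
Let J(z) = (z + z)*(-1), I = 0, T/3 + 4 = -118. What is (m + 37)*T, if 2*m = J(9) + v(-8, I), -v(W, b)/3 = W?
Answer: -14640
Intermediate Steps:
T = -366 (T = -12 + 3*(-118) = -12 - 354 = -366)
J(z) = -2*z (J(z) = (2*z)*(-1) = -2*z)
v(W, b) = -3*W
m = 3 (m = (-2*9 - 3*(-8))/2 = (-18 + 24)/2 = (½)*6 = 3)
(m + 37)*T = (3 + 37)*(-366) = 40*(-366) = -14640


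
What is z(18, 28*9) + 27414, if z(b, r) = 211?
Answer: 27625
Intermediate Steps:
z(18, 28*9) + 27414 = 211 + 27414 = 27625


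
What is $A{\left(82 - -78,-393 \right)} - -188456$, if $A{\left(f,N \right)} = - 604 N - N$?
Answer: $426221$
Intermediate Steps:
$A{\left(f,N \right)} = - 605 N$
$A{\left(82 - -78,-393 \right)} - -188456 = \left(-605\right) \left(-393\right) - -188456 = 237765 + 188456 = 426221$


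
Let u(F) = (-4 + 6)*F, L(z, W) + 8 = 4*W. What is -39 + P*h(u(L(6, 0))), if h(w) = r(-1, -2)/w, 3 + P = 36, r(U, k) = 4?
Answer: -189/4 ≈ -47.250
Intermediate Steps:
L(z, W) = -8 + 4*W
u(F) = 2*F
P = 33 (P = -3 + 36 = 33)
h(w) = 4/w
-39 + P*h(u(L(6, 0))) = -39 + 33*(4/((2*(-8 + 4*0)))) = -39 + 33*(4/((2*(-8 + 0)))) = -39 + 33*(4/((2*(-8)))) = -39 + 33*(4/(-16)) = -39 + 33*(4*(-1/16)) = -39 + 33*(-¼) = -39 - 33/4 = -189/4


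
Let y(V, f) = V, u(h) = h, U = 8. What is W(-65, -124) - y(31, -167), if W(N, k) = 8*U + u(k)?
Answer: -91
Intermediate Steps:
W(N, k) = 64 + k (W(N, k) = 8*8 + k = 64 + k)
W(-65, -124) - y(31, -167) = (64 - 124) - 1*31 = -60 - 31 = -91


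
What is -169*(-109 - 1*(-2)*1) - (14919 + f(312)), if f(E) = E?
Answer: 2852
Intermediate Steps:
-169*(-109 - 1*(-2)*1) - (14919 + f(312)) = -169*(-109 - 1*(-2)*1) - (14919 + 312) = -169*(-109 + 2*1) - 1*15231 = -169*(-109 + 2) - 15231 = -169*(-107) - 15231 = 18083 - 15231 = 2852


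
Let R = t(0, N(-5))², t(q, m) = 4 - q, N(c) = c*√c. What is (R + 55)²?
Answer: 5041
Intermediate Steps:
N(c) = c^(3/2)
R = 16 (R = (4 - 1*0)² = (4 + 0)² = 4² = 16)
(R + 55)² = (16 + 55)² = 71² = 5041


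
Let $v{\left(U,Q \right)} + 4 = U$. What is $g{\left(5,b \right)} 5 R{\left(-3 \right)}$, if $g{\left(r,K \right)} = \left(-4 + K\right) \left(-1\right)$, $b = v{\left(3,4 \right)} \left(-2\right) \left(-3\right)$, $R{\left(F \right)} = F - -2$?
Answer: $-50$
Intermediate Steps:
$R{\left(F \right)} = 2 + F$ ($R{\left(F \right)} = F + 2 = 2 + F$)
$v{\left(U,Q \right)} = -4 + U$
$b = -6$ ($b = \left(-4 + 3\right) \left(-2\right) \left(-3\right) = \left(-1\right) \left(-2\right) \left(-3\right) = 2 \left(-3\right) = -6$)
$g{\left(r,K \right)} = 4 - K$
$g{\left(5,b \right)} 5 R{\left(-3 \right)} = \left(4 - -6\right) 5 \left(2 - 3\right) = \left(4 + 6\right) 5 \left(-1\right) = 10 \left(-5\right) = -50$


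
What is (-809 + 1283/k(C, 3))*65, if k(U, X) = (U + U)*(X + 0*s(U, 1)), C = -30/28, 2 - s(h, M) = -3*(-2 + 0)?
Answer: -590018/9 ≈ -65558.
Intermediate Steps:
s(h, M) = -4 (s(h, M) = 2 - (-3)*(-2 + 0) = 2 - (-3)*(-2) = 2 - 1*6 = 2 - 6 = -4)
C = -15/14 (C = -30*1/28 = -15/14 ≈ -1.0714)
k(U, X) = 2*U*X (k(U, X) = (U + U)*(X + 0*(-4)) = (2*U)*(X + 0) = (2*U)*X = 2*U*X)
(-809 + 1283/k(C, 3))*65 = (-809 + 1283/((2*(-15/14)*3)))*65 = (-809 + 1283/(-45/7))*65 = (-809 + 1283*(-7/45))*65 = (-809 - 8981/45)*65 = -45386/45*65 = -590018/9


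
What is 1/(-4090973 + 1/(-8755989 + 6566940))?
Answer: -2189049/8955340354678 ≈ -2.4444e-7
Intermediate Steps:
1/(-4090973 + 1/(-8755989 + 6566940)) = 1/(-4090973 + 1/(-2189049)) = 1/(-4090973 - 1/2189049) = 1/(-8955340354678/2189049) = -2189049/8955340354678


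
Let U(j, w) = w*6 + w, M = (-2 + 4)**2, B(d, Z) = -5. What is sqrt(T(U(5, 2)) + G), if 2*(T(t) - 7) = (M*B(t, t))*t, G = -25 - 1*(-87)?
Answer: I*sqrt(71) ≈ 8.4261*I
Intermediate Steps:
M = 4 (M = 2**2 = 4)
U(j, w) = 7*w (U(j, w) = 6*w + w = 7*w)
G = 62 (G = -25 + 87 = 62)
T(t) = 7 - 10*t (T(t) = 7 + ((4*(-5))*t)/2 = 7 + (-20*t)/2 = 7 - 10*t)
sqrt(T(U(5, 2)) + G) = sqrt((7 - 70*2) + 62) = sqrt((7 - 10*14) + 62) = sqrt((7 - 140) + 62) = sqrt(-133 + 62) = sqrt(-71) = I*sqrt(71)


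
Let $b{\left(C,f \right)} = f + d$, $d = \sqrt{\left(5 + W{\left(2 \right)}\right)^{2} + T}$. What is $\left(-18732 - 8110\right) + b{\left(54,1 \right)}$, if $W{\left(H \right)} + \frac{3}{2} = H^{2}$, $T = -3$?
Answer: $-26841 + \frac{\sqrt{213}}{2} \approx -26834.0$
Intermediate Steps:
$W{\left(H \right)} = - \frac{3}{2} + H^{2}$
$d = \frac{\sqrt{213}}{2}$ ($d = \sqrt{\left(5 - \left(\frac{3}{2} - 2^{2}\right)\right)^{2} - 3} = \sqrt{\left(5 + \left(- \frac{3}{2} + 4\right)\right)^{2} - 3} = \sqrt{\left(5 + \frac{5}{2}\right)^{2} - 3} = \sqrt{\left(\frac{15}{2}\right)^{2} - 3} = \sqrt{\frac{225}{4} - 3} = \sqrt{\frac{213}{4}} = \frac{\sqrt{213}}{2} \approx 7.2973$)
$b{\left(C,f \right)} = f + \frac{\sqrt{213}}{2}$
$\left(-18732 - 8110\right) + b{\left(54,1 \right)} = \left(-18732 - 8110\right) + \left(1 + \frac{\sqrt{213}}{2}\right) = -26842 + \left(1 + \frac{\sqrt{213}}{2}\right) = -26841 + \frac{\sqrt{213}}{2}$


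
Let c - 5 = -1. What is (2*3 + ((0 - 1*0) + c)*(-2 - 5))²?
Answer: 484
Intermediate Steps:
c = 4 (c = 5 - 1 = 4)
(2*3 + ((0 - 1*0) + c)*(-2 - 5))² = (2*3 + ((0 - 1*0) + 4)*(-2 - 5))² = (6 + ((0 + 0) + 4)*(-7))² = (6 + (0 + 4)*(-7))² = (6 + 4*(-7))² = (6 - 28)² = (-22)² = 484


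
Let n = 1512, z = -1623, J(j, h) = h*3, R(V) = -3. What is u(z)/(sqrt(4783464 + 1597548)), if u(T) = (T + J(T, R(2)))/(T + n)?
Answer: 272*sqrt(1595253)/59024361 ≈ 0.0058204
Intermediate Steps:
J(j, h) = 3*h
u(T) = (-9 + T)/(1512 + T) (u(T) = (T + 3*(-3))/(T + 1512) = (T - 9)/(1512 + T) = (-9 + T)/(1512 + T))
u(z)/(sqrt(4783464 + 1597548)) = ((-9 - 1623)/(1512 - 1623))/(sqrt(4783464 + 1597548)) = (-1632/(-111))/(sqrt(6381012)) = (-1/111*(-1632))/((2*sqrt(1595253))) = 544*(sqrt(1595253)/3190506)/37 = 272*sqrt(1595253)/59024361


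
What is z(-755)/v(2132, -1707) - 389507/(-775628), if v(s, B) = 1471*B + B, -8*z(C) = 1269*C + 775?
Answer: 221475068077/487230894528 ≈ 0.45456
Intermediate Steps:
z(C) = -775/8 - 1269*C/8 (z(C) = -(1269*C + 775)/8 = -(775 + 1269*C)/8 = -775/8 - 1269*C/8)
v(s, B) = 1472*B
z(-755)/v(2132, -1707) - 389507/(-775628) = (-775/8 - 1269/8*(-755))/((1472*(-1707))) - 389507/(-775628) = (-775/8 + 958095/8)/(-2512704) - 389507*(-1/775628) = 119665*(-1/2512704) + 389507/775628 = -119665/2512704 + 389507/775628 = 221475068077/487230894528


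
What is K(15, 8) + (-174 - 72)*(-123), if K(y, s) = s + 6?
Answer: 30272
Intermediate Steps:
K(y, s) = 6 + s
K(15, 8) + (-174 - 72)*(-123) = (6 + 8) + (-174 - 72)*(-123) = 14 - 246*(-123) = 14 + 30258 = 30272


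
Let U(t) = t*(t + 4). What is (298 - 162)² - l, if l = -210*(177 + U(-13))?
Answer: 80236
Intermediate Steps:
U(t) = t*(4 + t)
l = -61740 (l = -210*(177 - 13*(4 - 13)) = -210*(177 - 13*(-9)) = -210*(177 + 117) = -210*294 = -61740)
(298 - 162)² - l = (298 - 162)² - 1*(-61740) = 136² + 61740 = 18496 + 61740 = 80236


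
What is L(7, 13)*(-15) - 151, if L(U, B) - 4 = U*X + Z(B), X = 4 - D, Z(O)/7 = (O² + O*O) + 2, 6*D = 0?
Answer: -36331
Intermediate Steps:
D = 0 (D = (⅙)*0 = 0)
Z(O) = 14 + 14*O² (Z(O) = 7*((O² + O*O) + 2) = 7*((O² + O²) + 2) = 7*(2*O² + 2) = 7*(2 + 2*O²) = 14 + 14*O²)
X = 4 (X = 4 - 1*0 = 4 + 0 = 4)
L(U, B) = 18 + 4*U + 14*B² (L(U, B) = 4 + (U*4 + (14 + 14*B²)) = 4 + (4*U + (14 + 14*B²)) = 4 + (14 + 4*U + 14*B²) = 18 + 4*U + 14*B²)
L(7, 13)*(-15) - 151 = (18 + 4*7 + 14*13²)*(-15) - 151 = (18 + 28 + 14*169)*(-15) - 151 = (18 + 28 + 2366)*(-15) - 151 = 2412*(-15) - 151 = -36180 - 151 = -36331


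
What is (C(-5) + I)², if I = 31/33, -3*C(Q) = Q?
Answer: 7396/1089 ≈ 6.7915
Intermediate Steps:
C(Q) = -Q/3
I = 31/33 (I = 31*(1/33) = 31/33 ≈ 0.93939)
(C(-5) + I)² = (-⅓*(-5) + 31/33)² = (5/3 + 31/33)² = (86/33)² = 7396/1089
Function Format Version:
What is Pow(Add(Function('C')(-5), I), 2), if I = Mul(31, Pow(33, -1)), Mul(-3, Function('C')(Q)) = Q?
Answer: Rational(7396, 1089) ≈ 6.7915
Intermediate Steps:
Function('C')(Q) = Mul(Rational(-1, 3), Q)
I = Rational(31, 33) (I = Mul(31, Rational(1, 33)) = Rational(31, 33) ≈ 0.93939)
Pow(Add(Function('C')(-5), I), 2) = Pow(Add(Mul(Rational(-1, 3), -5), Rational(31, 33)), 2) = Pow(Add(Rational(5, 3), Rational(31, 33)), 2) = Pow(Rational(86, 33), 2) = Rational(7396, 1089)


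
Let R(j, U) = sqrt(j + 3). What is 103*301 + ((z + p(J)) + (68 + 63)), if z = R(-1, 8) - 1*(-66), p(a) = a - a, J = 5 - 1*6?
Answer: 31200 + sqrt(2) ≈ 31201.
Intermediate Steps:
J = -1 (J = 5 - 6 = -1)
R(j, U) = sqrt(3 + j)
p(a) = 0
z = 66 + sqrt(2) (z = sqrt(3 - 1) - 1*(-66) = sqrt(2) + 66 = 66 + sqrt(2) ≈ 67.414)
103*301 + ((z + p(J)) + (68 + 63)) = 103*301 + (((66 + sqrt(2)) + 0) + (68 + 63)) = 31003 + ((66 + sqrt(2)) + 131) = 31003 + (197 + sqrt(2)) = 31200 + sqrt(2)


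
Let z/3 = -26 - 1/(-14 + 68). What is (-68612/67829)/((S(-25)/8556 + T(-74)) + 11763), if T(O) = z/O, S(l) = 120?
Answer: -65161914192/757821157052797 ≈ -8.5986e-5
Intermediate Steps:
z = -1405/18 (z = 3*(-26 - 1/(-14 + 68)) = 3*(-26 - 1/54) = 3*(-1405/54) = -1405/18 ≈ -78.056)
T(O) = -1405/(18*O)
(-68612/67829)/((S(-25)/8556 + T(-74)) + 11763) = (-68612/67829)/((120/8556 - 1405/18/(-74)) + 11763) = (-68612*1/67829)/((120*(1/8556) - 1405/18*(-1/74)) + 11763) = -68612/(67829*((10/713 + 1405/1332) + 11763)) = -68612/(67829*(1015085/949716 + 11763)) = -68612/(67829*11172524393/949716) = -68612/67829*949716/11172524393 = -65161914192/757821157052797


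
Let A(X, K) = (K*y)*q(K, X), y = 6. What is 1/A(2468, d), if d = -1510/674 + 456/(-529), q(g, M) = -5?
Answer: 178273/16592010 ≈ 0.010745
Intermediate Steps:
d = -553067/178273 (d = -1510*1/674 + 456*(-1/529) = -755/337 - 456/529 = -553067/178273 ≈ -3.1024)
A(X, K) = -30*K (A(X, K) = (K*6)*(-5) = (6*K)*(-5) = -30*K)
1/A(2468, d) = 1/(-30*(-553067/178273)) = 1/(16592010/178273) = 178273/16592010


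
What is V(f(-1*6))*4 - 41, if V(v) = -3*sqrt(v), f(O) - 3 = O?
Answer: -41 - 12*I*sqrt(3) ≈ -41.0 - 20.785*I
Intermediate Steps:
f(O) = 3 + O
V(f(-1*6))*4 - 41 = -3*sqrt(3 - 1*6)*4 - 41 = -3*sqrt(3 - 6)*4 - 41 = -3*I*sqrt(3)*4 - 41 = -12*I*sqrt(3) - 41 = -41 - 12*I*sqrt(3)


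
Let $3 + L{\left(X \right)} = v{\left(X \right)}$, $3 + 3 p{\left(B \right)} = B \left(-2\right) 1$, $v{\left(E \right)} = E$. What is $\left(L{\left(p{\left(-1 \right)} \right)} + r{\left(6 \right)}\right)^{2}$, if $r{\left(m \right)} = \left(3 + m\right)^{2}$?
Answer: $\frac{54289}{9} \approx 6032.1$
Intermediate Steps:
$p{\left(B \right)} = -1 - \frac{2 B}{3}$ ($p{\left(B \right)} = -1 + \frac{B \left(-2\right) 1}{3} = -1 + \frac{- 2 B 1}{3} = -1 + \frac{\left(-2\right) B}{3} = -1 - \frac{2 B}{3}$)
$L{\left(X \right)} = -3 + X$
$\left(L{\left(p{\left(-1 \right)} \right)} + r{\left(6 \right)}\right)^{2} = \left(\left(-3 - \frac{1}{3}\right) + \left(3 + 6\right)^{2}\right)^{2} = \left(\left(-3 + \left(-1 + \frac{2}{3}\right)\right) + 9^{2}\right)^{2} = \left(\left(-3 - \frac{1}{3}\right) + 81\right)^{2} = \left(- \frac{10}{3} + 81\right)^{2} = \left(\frac{233}{3}\right)^{2} = \frac{54289}{9}$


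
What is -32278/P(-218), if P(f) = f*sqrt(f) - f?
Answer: -16139/23871 - 16139*I*sqrt(218)/23871 ≈ -0.67609 - 9.9824*I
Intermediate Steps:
P(f) = f**(3/2) - f
-32278/P(-218) = -32278/((-218)**(3/2) - 1*(-218)) = -32278/(-218*I*sqrt(218) + 218) = -32278/(218 - 218*I*sqrt(218))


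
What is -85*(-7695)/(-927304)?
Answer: -654075/927304 ≈ -0.70535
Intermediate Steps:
-85*(-7695)/(-927304) = 654075*(-1/927304) = -654075/927304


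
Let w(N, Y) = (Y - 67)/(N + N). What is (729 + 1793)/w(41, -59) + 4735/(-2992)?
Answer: -309677089/188496 ≈ -1642.9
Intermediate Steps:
w(N, Y) = (-67 + Y)/(2*N) (w(N, Y) = (-67 + Y)/((2*N)) = (-67 + Y)*(1/(2*N)) = (-67 + Y)/(2*N))
(729 + 1793)/w(41, -59) + 4735/(-2992) = (729 + 1793)/(((½)*(-67 - 59)/41)) + 4735/(-2992) = 2522/(((½)*(1/41)*(-126))) + 4735*(-1/2992) = 2522/(-63/41) - 4735/2992 = 2522*(-41/63) - 4735/2992 = -103402/63 - 4735/2992 = -309677089/188496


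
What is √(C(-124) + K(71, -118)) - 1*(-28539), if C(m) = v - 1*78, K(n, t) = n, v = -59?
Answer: 28539 + I*√66 ≈ 28539.0 + 8.124*I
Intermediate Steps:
C(m) = -137 (C(m) = -59 - 1*78 = -59 - 78 = -137)
√(C(-124) + K(71, -118)) - 1*(-28539) = √(-137 + 71) - 1*(-28539) = √(-66) + 28539 = I*√66 + 28539 = 28539 + I*√66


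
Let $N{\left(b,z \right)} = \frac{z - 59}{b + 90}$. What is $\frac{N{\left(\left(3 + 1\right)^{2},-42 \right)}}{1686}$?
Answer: $- \frac{101}{178716} \approx -0.00056514$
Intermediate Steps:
$N{\left(b,z \right)} = \frac{-59 + z}{90 + b}$
$\frac{N{\left(\left(3 + 1\right)^{2},-42 \right)}}{1686} = \frac{\frac{1}{90 + \left(3 + 1\right)^{2}} \left(-59 - 42\right)}{1686} = \frac{1}{90 + 4^{2}} \left(-101\right) \frac{1}{1686} = \frac{1}{90 + 16} \left(-101\right) \frac{1}{1686} = \frac{1}{106} \left(-101\right) \frac{1}{1686} = \left(- \frac{101}{106}\right) \frac{1}{1686} = - \frac{101}{178716}$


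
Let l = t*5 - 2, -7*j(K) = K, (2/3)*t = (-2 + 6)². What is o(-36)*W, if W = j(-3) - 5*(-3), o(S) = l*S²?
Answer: 16516224/7 ≈ 2.3595e+6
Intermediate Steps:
t = 24 (t = 3*(-2 + 6)²/2 = (3/2)*4² = (3/2)*16 = 24)
j(K) = -K/7
l = 118 (l = 24*5 - 2 = 120 - 2 = 118)
o(S) = 118*S²
W = 108/7 (W = -⅐*(-3) - 5*(-3) = 3/7 + 15 = 108/7 ≈ 15.429)
o(-36)*W = (118*(-36)²)*(108/7) = (118*1296)*(108/7) = 152928*(108/7) = 16516224/7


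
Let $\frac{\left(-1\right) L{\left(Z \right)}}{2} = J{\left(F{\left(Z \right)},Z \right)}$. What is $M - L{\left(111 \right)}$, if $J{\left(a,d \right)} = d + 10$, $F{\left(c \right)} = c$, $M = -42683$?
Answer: $-42441$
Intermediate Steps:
$J{\left(a,d \right)} = 10 + d$
$L{\left(Z \right)} = -20 - 2 Z$ ($L{\left(Z \right)} = - 2 \left(10 + Z\right) = -20 - 2 Z$)
$M - L{\left(111 \right)} = -42683 - \left(-20 - 222\right) = -42683 - -242 = -42683 + 242 = -42441$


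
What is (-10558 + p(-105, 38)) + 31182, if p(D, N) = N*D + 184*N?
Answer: 23626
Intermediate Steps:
p(D, N) = 184*N + D*N (p(D, N) = D*N + 184*N = 184*N + D*N)
(-10558 + p(-105, 38)) + 31182 = (-10558 + 38*(184 - 105)) + 31182 = (-10558 + 38*79) + 31182 = (-10558 + 3002) + 31182 = -7556 + 31182 = 23626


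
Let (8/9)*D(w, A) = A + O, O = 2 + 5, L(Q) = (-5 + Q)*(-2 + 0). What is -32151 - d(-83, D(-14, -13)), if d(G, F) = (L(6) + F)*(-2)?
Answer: -64337/2 ≈ -32169.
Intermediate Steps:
L(Q) = 10 - 2*Q (L(Q) = (-5 + Q)*(-2) = 10 - 2*Q)
O = 7
D(w, A) = 63/8 + 9*A/8 (D(w, A) = 9*(A + 7)/8 = 9*(7 + A)/8 = 63/8 + 9*A/8)
d(G, F) = 4 - 2*F (d(G, F) = ((10 - 2*6) + F)*(-2) = ((10 - 12) + F)*(-2) = (-2 + F)*(-2) = 4 - 2*F)
-32151 - d(-83, D(-14, -13)) = -32151 - (4 - 2*(63/8 + (9/8)*(-13))) = -32151 - (4 - 2*(63/8 - 117/8)) = -32151 - (4 - 2*(-27/4)) = -32151 - (4 + 27/2) = -32151 - 1*35/2 = -32151 - 35/2 = -64337/2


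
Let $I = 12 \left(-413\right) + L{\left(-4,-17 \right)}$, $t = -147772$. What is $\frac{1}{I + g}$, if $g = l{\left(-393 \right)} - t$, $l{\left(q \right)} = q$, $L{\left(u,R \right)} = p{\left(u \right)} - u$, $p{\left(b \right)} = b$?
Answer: $\frac{1}{142423} \approx 7.0213 \cdot 10^{-6}$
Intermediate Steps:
$L{\left(u,R \right)} = 0$ ($L{\left(u,R \right)} = u - u = 0$)
$I = -4956$ ($I = 12 \left(-413\right) + 0 = -4956 + 0 = -4956$)
$g = 147379$ ($g = -393 - -147772 = -393 + 147772 = 147379$)
$\frac{1}{I + g} = \frac{1}{-4956 + 147379} = \frac{1}{142423}$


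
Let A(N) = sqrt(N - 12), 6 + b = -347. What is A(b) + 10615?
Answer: 10615 + I*sqrt(365) ≈ 10615.0 + 19.105*I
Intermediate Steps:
b = -353 (b = -6 - 347 = -353)
A(N) = sqrt(-12 + N)
A(b) + 10615 = sqrt(-12 - 353) + 10615 = sqrt(-365) + 10615 = I*sqrt(365) + 10615 = 10615 + I*sqrt(365)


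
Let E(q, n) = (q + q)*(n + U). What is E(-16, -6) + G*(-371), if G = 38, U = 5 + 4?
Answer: -14194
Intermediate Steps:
U = 9
E(q, n) = 2*q*(9 + n) (E(q, n) = (q + q)*(n + 9) = (2*q)*(9 + n) = 2*q*(9 + n))
E(-16, -6) + G*(-371) = 2*(-16)*(9 - 6) + 38*(-371) = 2*(-16)*3 - 14098 = -96 - 14098 = -14194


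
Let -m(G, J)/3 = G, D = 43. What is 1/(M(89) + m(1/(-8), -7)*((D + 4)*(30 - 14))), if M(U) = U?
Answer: 1/371 ≈ 0.0026954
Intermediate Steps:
m(G, J) = -3*G
1/(M(89) + m(1/(-8), -7)*((D + 4)*(30 - 14))) = 1/(89 + (-3/(-8))*((43 + 4)*(30 - 14))) = 1/(89 + (-3*(-⅛))*(47*16)) = 1/(89 + (3/8)*752) = 1/(89 + 282) = 1/371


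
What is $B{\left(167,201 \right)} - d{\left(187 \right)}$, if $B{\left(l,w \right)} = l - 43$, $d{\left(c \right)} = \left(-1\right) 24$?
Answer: $148$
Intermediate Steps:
$d{\left(c \right)} = -24$
$B{\left(l,w \right)} = -43 + l$
$B{\left(167,201 \right)} - d{\left(187 \right)} = \left(-43 + 167\right) - -24 = 124 + 24 = 148$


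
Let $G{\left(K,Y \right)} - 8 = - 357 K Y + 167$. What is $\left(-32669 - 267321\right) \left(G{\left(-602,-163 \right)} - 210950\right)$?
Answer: $10572174682430$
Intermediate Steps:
$G{\left(K,Y \right)} = 175 - 357 K Y$ ($G{\left(K,Y \right)} = 8 + \left(- 357 K Y + 167\right) = 8 - \left(-167 + 357 K Y\right) = 175 - 357 K Y$)
$\left(-32669 - 267321\right) \left(G{\left(-602,-163 \right)} - 210950\right) = \left(-32669 - 267321\right) \left(\left(175 - \left(-214914\right) \left(-163\right)\right) - 210950\right) = - 299990 \left(\left(175 - 35030982\right) - 210950\right) = - 299990 \left(-35030807 - 210950\right) = \left(-299990\right) \left(-35241757\right) = 10572174682430$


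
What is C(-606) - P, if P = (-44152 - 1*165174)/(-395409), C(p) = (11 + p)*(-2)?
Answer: 470327384/395409 ≈ 1189.5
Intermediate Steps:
C(p) = -22 - 2*p
P = 209326/395409 (P = (-44152 - 165174)*(-1/395409) = -209326*(-1/395409) = 209326/395409 ≈ 0.52939)
C(-606) - P = (-22 - 2*(-606)) - 1*209326/395409 = (-22 + 1212) - 209326/395409 = 1190 - 209326/395409 = 470327384/395409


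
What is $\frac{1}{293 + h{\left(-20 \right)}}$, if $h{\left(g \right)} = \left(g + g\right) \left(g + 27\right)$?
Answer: $\frac{1}{13} \approx 0.076923$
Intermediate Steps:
$h{\left(g \right)} = 2 g \left(27 + g\right)$
$\frac{1}{293 + h{\left(-20 \right)}} = \frac{1}{293 + 2 \left(-20\right) \left(27 - 20\right)} = \frac{1}{293 + 2 \left(-20\right) 7} = \frac{1}{293 - 280} = \frac{1}{13}$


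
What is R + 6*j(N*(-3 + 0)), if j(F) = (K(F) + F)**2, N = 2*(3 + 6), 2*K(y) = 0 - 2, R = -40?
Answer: 18110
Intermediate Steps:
K(y) = -1 (K(y) = (0 - 2)/2 = (1/2)*(-2) = -1)
N = 18 (N = 2*9 = 18)
j(F) = (-1 + F)**2
R + 6*j(N*(-3 + 0)) = -40 + 6*(-1 + 18*(-3 + 0))**2 = -40 + 6*(-1 + 18*(-3))**2 = -40 + 6*(-1 - 54)**2 = -40 + 6*(-55)**2 = -40 + 6*3025 = -40 + 18150 = 18110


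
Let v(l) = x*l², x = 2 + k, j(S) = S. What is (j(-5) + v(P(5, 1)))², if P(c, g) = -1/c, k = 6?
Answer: 13689/625 ≈ 21.902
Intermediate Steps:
x = 8 (x = 2 + 6 = 8)
v(l) = 8*l²
(j(-5) + v(P(5, 1)))² = (-5 + 8*(-1/5)²)² = (-5 + 8*(-1*⅕)²)² = (-5 + 8*(-⅕)²)² = (-5 + 8*(1/25))² = (-5 + 8/25)² = (-117/25)² = 13689/625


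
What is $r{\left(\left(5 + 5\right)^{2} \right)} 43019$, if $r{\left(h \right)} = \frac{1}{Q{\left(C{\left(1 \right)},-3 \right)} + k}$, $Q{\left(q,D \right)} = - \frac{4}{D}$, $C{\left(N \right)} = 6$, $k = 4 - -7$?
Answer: $\frac{129057}{37} \approx 3488.0$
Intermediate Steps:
$k = 11$ ($k = 4 + 7 = 11$)
$r{\left(h \right)} = \frac{3}{37}$ ($r{\left(h \right)} = \frac{1}{- \frac{4}{-3} + 11} = \frac{1}{\left(-4\right) \left(- \frac{1}{3}\right) + 11} = \frac{1}{\frac{4}{3} + 11} = \frac{1}{\frac{37}{3}} = \frac{3}{37}$)
$r{\left(\left(5 + 5\right)^{2} \right)} 43019 = \frac{3}{37} \cdot 43019 = \frac{129057}{37}$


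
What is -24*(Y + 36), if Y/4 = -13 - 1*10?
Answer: 1344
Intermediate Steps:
Y = -92 (Y = 4*(-13 - 1*10) = 4*(-13 - 10) = 4*(-23) = -92)
-24*(Y + 36) = -24*(-92 + 36) = -24*(-56) = 1344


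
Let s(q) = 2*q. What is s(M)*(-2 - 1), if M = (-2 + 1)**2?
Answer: -6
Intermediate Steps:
M = 1 (M = (-1)**2 = 1)
s(M)*(-2 - 1) = (2*1)*(-2 - 1) = 2*(-3) = -6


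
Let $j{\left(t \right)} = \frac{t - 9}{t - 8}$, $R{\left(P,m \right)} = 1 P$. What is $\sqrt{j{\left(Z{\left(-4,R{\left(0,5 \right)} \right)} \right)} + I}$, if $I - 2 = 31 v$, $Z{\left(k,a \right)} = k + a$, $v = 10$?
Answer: $\frac{17 \sqrt{39}}{6} \approx 17.694$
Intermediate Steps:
$R{\left(P,m \right)} = P$
$Z{\left(k,a \right)} = a + k$
$I = 312$ ($I = 2 + 31 \cdot 10 = 2 + 310 = 312$)
$j{\left(t \right)} = \frac{-9 + t}{-8 + t}$
$\sqrt{j{\left(Z{\left(-4,R{\left(0,5 \right)} \right)} \right)} + I} = \sqrt{\frac{-9 + \left(0 - 4\right)}{-8 + \left(0 - 4\right)} + 312} = \sqrt{\frac{-9 - 4}{-8 - 4} + 312} = \sqrt{\frac{1}{-12} \left(-13\right) + 312} = \sqrt{\left(- \frac{1}{12}\right) \left(-13\right) + 312} = \sqrt{\frac{13}{12} + 312} = \sqrt{\frac{3757}{12}} = \frac{17 \sqrt{39}}{6}$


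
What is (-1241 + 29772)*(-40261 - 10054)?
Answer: -1435537265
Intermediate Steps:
(-1241 + 29772)*(-40261 - 10054) = 28531*(-50315) = -1435537265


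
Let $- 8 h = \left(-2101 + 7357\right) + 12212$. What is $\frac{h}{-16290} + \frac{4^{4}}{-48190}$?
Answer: $\frac{4042105}{31400604} \approx 0.12873$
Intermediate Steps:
$h = - \frac{4367}{2}$ ($h = - \frac{\left(-2101 + 7357\right) + 12212}{8} = - \frac{5256 + 12212}{8} = \left(- \frac{1}{8}\right) 17468 = - \frac{4367}{2} \approx -2183.5$)
$\frac{h}{-16290} + \frac{4^{4}}{-48190} = - \frac{4367}{2 \left(-16290\right)} + \frac{4^{4}}{-48190} = \left(- \frac{4367}{2}\right) \left(- \frac{1}{16290}\right) + 256 \left(- \frac{1}{48190}\right) = \frac{4367}{32580} - \frac{128}{24095} = \frac{4042105}{31400604}$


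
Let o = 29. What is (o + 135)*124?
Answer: 20336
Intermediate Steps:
(o + 135)*124 = (29 + 135)*124 = 164*124 = 20336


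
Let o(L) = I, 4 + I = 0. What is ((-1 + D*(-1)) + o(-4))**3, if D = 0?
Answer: -125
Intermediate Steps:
I = -4 (I = -4 + 0 = -4)
o(L) = -4
((-1 + D*(-1)) + o(-4))**3 = ((-1 + 0*(-1)) - 4)**3 = ((-1 + 0) - 4)**3 = (-1 - 4)**3 = (-5)**3 = -125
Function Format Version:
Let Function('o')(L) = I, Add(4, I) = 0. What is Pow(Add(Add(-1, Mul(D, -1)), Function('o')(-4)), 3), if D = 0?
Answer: -125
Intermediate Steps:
I = -4 (I = Add(-4, 0) = -4)
Function('o')(L) = -4
Pow(Add(Add(-1, Mul(D, -1)), Function('o')(-4)), 3) = Pow(Add(Add(-1, Mul(0, -1)), -4), 3) = Pow(Add(Add(-1, 0), -4), 3) = Pow(Add(-1, -4), 3) = Pow(-5, 3) = -125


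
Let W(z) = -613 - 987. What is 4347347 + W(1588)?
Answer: 4345747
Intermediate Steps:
W(z) = -1600
4347347 + W(1588) = 4347347 - 1600 = 4345747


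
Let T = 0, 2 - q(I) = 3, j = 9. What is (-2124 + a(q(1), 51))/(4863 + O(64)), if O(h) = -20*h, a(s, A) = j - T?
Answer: -2115/3583 ≈ -0.59029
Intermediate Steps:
q(I) = -1 (q(I) = 2 - 1*3 = 2 - 3 = -1)
a(s, A) = 9 (a(s, A) = 9 - 1*0 = 9 + 0 = 9)
(-2124 + a(q(1), 51))/(4863 + O(64)) = (-2124 + 9)/(4863 - 20*64) = -2115/(4863 - 1280) = -2115/3583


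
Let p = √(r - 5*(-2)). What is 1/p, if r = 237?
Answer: √247/247 ≈ 0.063628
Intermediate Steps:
p = √247 (p = √(237 - 5*(-2)) = √(237 + 10) = √247 ≈ 15.716)
1/p = 1/(√247) = √247/247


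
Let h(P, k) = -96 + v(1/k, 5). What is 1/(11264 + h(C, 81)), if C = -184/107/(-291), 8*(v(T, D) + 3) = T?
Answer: 648/7234921 ≈ 8.9566e-5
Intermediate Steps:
v(T, D) = -3 + T/8
C = 184/31137 (C = -184*1/107*(-1/291) = -184/107*(-1/291) = 184/31137 ≈ 0.0059094)
h(P, k) = -99 + 1/(8*k) (h(P, k) = -96 + (-3 + 1/(8*k)) = -99 + 1/(8*k))
1/(11264 + h(C, 81)) = 1/(11264 + (-99 + (⅛)/81)) = 1/(11264 + (-99 + (⅛)*(1/81))) = 1/(11264 + (-99 + 1/648)) = 1/(11264 - 64151/648) = 1/(7234921/648) = 648/7234921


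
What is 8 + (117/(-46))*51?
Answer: -5599/46 ≈ -121.72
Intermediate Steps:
8 + (117/(-46))*51 = 8 + (117*(-1/46))*51 = 8 - 117/46*51 = 8 - 5967/46 = -5599/46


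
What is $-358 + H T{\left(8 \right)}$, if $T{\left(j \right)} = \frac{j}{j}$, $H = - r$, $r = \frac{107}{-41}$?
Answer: $- \frac{14571}{41} \approx -355.39$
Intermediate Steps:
$r = - \frac{107}{41}$ ($r = 107 \left(- \frac{1}{41}\right) = - \frac{107}{41} \approx -2.6098$)
$H = \frac{107}{41}$ ($H = \left(-1\right) \left(- \frac{107}{41}\right) = \frac{107}{41} \approx 2.6098$)
$T{\left(j \right)} = 1$
$-358 + H T{\left(8 \right)} = -358 + \frac{107}{41} \cdot 1 = -358 + \frac{107}{41} = - \frac{14571}{41}$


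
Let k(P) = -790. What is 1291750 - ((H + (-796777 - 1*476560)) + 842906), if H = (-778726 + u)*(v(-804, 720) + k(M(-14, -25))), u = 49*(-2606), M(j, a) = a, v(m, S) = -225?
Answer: -918294119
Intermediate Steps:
u = -127694
H = 920016300 (H = (-778726 - 127694)*(-225 - 790) = -906420*(-1015) = 920016300)
1291750 - ((H + (-796777 - 1*476560)) + 842906) = 1291750 - ((920016300 + (-796777 - 1*476560)) + 842906) = 1291750 - ((920016300 + (-796777 - 476560)) + 842906) = 1291750 - ((920016300 - 1273337) + 842906) = 1291750 - (918742963 + 842906) = 1291750 - 1*919585869 = 1291750 - 919585869 = -918294119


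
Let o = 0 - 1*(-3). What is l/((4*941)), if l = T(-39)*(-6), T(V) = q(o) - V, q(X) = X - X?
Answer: -117/1882 ≈ -0.062168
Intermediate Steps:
o = 3 (o = 0 + 3 = 3)
q(X) = 0
T(V) = -V (T(V) = 0 - V = -V)
l = -234 (l = -1*(-39)*(-6) = 39*(-6) = -234)
l/((4*941)) = -234/(4*941) = -234/3764 = -234*1/3764 = -117/1882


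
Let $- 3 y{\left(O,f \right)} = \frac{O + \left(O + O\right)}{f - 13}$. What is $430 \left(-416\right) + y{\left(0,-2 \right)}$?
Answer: $-178880$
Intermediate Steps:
$y{\left(O,f \right)} = - \frac{O}{-13 + f}$ ($y{\left(O,f \right)} = - \frac{\left(O + \left(O + O\right)\right) \frac{1}{f - 13}}{3} = - \frac{\left(O + 2 O\right) \frac{1}{-13 + f}}{3} = - \frac{3 O \frac{1}{-13 + f}}{3} = - \frac{O}{-13 + f}$)
$430 \left(-416\right) + y{\left(0,-2 \right)} = 430 \left(-416\right) - \frac{0}{-13 - 2} = -178880 - \frac{0}{-15} = -178880 - 0 \left(- \frac{1}{15}\right) = -178880 + 0 = -178880$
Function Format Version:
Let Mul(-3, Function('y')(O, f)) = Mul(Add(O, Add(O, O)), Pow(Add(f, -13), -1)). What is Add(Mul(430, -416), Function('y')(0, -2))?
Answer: -178880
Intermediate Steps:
Function('y')(O, f) = Mul(-1, O, Pow(Add(-13, f), -1)) (Function('y')(O, f) = Mul(Rational(-1, 3), Mul(Add(O, Add(O, O)), Pow(Add(f, -13), -1))) = Mul(Rational(-1, 3), Mul(Add(O, Mul(2, O)), Pow(Add(-13, f), -1))) = Mul(Rational(-1, 3), Mul(Mul(3, O), Pow(Add(-13, f), -1))) = Mul(Rational(-1, 3), Mul(3, O, Pow(Add(-13, f), -1))) = Mul(-1, O, Pow(Add(-13, f), -1)))
Add(Mul(430, -416), Function('y')(0, -2)) = Add(Mul(430, -416), Mul(-1, 0, Pow(Add(-13, -2), -1))) = Add(-178880, Mul(-1, 0, Pow(-15, -1))) = Add(-178880, Mul(-1, 0, Rational(-1, 15))) = Add(-178880, 0) = -178880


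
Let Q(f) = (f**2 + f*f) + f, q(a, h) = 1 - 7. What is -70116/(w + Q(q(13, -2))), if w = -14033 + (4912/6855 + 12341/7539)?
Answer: 14379301635/2863852246 ≈ 5.0210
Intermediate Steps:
q(a, h) = -6
w = -11509549774/820315 (w = -14033 + (4912*(1/6855) + 12341*(1/7539)) = -14033 + (4912/6855 + 1763/1077) = -14033 + 1930621/820315 = -11509549774/820315 ≈ -14031.)
Q(f) = f + 2*f**2 (Q(f) = (f**2 + f**2) + f = 2*f**2 + f = f + 2*f**2)
-70116/(w + Q(q(13, -2))) = -70116/(-11509549774/820315 - 6*(1 + 2*(-6))) = -70116/(-11509549774/820315 - 6*(1 - 12)) = -70116/(-11509549774/820315 - 6*(-11)) = -70116/(-11509549774/820315 + 66) = -70116/(-11455408984/820315) = -70116*(-820315/11455408984) = 14379301635/2863852246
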